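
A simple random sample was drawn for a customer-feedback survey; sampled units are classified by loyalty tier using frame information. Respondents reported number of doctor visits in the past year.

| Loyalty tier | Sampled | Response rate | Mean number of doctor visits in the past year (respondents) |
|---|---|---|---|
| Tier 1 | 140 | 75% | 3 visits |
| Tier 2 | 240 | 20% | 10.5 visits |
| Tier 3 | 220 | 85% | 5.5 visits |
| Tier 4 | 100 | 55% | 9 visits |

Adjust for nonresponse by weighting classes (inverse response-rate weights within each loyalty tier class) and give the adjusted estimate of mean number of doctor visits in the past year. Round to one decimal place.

Weighting each respondent by the inverse class response rate inflates each class back to its sampled size, so the class weight is n_sampled:
  Tier 1: 140 × 3 = 420
  Tier 2: 240 × 10.5 = 2520
  Tier 3: 220 × 5.5 = 1210
  Tier 4: 100 × 9 = 900
Adjusted estimate = 5050 / 700 = 7.21429 → 7.2.

7.2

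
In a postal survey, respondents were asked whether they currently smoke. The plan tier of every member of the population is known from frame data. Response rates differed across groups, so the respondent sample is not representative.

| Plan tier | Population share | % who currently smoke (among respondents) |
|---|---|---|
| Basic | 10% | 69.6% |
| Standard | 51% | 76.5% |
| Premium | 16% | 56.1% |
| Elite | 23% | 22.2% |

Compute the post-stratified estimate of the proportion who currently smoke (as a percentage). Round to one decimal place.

Post-stratification weights by population share, not respondent share:
  Basic: 0.1 × 69.6 = 6.96
  Standard: 0.51 × 76.5 = 39.015
  Premium: 0.16 × 56.1 = 8.976
  Elite: 0.23 × 22.2 = 5.106
Post-stratified estimate = 60.057 → 60.1%.

60.1%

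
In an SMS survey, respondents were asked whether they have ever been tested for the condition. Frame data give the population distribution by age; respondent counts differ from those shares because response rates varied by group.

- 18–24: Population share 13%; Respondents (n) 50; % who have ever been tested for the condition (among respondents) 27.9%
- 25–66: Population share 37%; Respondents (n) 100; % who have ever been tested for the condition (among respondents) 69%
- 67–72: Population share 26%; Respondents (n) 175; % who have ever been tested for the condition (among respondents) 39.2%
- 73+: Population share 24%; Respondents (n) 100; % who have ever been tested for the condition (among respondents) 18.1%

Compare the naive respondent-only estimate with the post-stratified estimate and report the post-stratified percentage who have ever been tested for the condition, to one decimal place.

43.7%

Unadjusted (pooled respondent) estimate weights by respondent counts:
  (50/425)×27.9 + (100/425)×69 + (175/425)×39.2 + (100/425)×18.1 = 39.9176%
Reweighting by population age shares:
  0.13×27.9 + 0.37×69 + 0.26×39.2 + 0.24×18.1 = 43.693%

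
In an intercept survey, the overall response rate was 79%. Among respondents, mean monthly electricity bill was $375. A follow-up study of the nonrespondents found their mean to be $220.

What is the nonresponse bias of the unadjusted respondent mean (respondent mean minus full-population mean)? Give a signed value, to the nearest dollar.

Nonresponse fraction = 1 − 0.79 = 0.21.
Bias = (nonresponse fraction) × (respondent mean − nonrespondent mean)
     = 0.21 × (375 − 220) = 0.21 × 155 = 32.55.

+$33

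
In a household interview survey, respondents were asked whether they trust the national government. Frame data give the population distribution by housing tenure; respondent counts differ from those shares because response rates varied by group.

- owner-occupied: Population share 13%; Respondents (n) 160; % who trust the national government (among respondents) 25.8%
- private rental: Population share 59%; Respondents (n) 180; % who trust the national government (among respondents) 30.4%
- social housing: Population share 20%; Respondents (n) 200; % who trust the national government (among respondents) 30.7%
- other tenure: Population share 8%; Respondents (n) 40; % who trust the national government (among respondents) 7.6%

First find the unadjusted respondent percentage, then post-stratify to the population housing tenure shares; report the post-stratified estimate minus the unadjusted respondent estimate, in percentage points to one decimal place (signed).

+0.4 percentage points

Without adjustment, the pooled respondent share is:
  (160/580)×25.8 + (180/580)×30.4 + (200/580)×30.7 + (40/580)×7.6 = 27.6621%
Reweighting by population housing tenure shares:
  0.13×25.8 + 0.59×30.4 + 0.2×30.7 + 0.08×7.6 = 28.038%
Difference = 28.038 − 27.6621 = 0.3759 pp.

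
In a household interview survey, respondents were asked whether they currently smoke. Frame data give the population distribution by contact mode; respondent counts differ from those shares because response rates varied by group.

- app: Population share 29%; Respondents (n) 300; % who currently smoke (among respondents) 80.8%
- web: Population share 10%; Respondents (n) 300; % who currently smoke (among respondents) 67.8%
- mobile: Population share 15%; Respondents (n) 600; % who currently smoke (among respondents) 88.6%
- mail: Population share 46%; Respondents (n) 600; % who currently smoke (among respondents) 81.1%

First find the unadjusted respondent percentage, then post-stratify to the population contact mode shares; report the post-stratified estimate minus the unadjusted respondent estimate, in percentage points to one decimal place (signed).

Naive respondent-only estimate (weights = respondent counts):
  (300/1800)×80.8 + (300/1800)×67.8 + (600/1800)×88.6 + (600/1800)×81.1 = 81.3333%
Post-stratified estimate weights by population shares:
  0.29×80.8 + 0.1×67.8 + 0.15×88.6 + 0.46×81.1 = 80.808%
Difference = 80.808 − 81.3333 = -0.5253 pp.

-0.5 percentage points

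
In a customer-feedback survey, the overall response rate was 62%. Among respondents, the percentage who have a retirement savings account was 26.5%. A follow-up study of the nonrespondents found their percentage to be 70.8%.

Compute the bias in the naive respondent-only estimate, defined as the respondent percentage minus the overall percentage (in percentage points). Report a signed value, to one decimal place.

-16.8 percentage points

Nonresponse fraction = 1 − 0.62 = 0.38.
Bias = (nonresponse fraction) × (respondent percentage − nonrespondent percentage)
     = 0.38 × (26.5 − 70.8) = 0.38 × -44.3 = -16.834.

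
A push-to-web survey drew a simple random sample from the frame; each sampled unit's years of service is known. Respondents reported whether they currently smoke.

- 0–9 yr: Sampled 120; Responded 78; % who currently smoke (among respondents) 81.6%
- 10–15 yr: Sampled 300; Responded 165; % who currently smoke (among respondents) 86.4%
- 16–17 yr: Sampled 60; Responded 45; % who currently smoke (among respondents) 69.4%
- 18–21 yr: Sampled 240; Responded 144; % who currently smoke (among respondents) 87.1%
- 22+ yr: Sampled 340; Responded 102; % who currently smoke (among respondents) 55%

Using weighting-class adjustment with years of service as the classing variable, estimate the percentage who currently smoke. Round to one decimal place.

Class response rates: 0–9 yr 78/120 = 65%, 10–15 yr 165/300 = 55%, 16–17 yr 45/60 = 75%, 18–21 yr 144/240 = 60%, 22+ yr 102/340 = 30%.
Inverse-response-rate weighting restores each class to its sampled count, so class totals weight by n_sampled:
  0–9 yr: 120 × 81.6 = 9792
  10–15 yr: 300 × 86.4 = 25,920
  16–17 yr: 60 × 69.4 = 4164
  18–21 yr: 240 × 87.1 = 20,904
  22+ yr: 340 × 55 = 18,700
Adjusted estimate = 79,480 / 1,060 = 74.9811 → 75.0%.

75.0%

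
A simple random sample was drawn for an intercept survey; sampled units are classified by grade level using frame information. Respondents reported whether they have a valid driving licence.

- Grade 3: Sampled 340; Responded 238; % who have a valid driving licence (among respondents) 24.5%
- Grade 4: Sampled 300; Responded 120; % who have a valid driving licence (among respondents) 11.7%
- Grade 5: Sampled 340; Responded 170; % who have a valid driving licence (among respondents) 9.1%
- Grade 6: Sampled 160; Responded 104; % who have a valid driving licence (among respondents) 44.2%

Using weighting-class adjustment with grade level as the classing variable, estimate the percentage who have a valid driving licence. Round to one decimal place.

19.3%

Class response rates: Grade 3 238/340 = 70%, Grade 4 120/300 = 40%, Grade 5 170/340 = 50%, Grade 6 104/160 = 65%.
With weight = n_sampled/n_responded per class, the weighted class total is n_sampled:
  Grade 3: 340 × 24.5 = 8330
  Grade 4: 300 × 11.7 = 3510
  Grade 5: 340 × 9.1 = 3094
  Grade 6: 160 × 44.2 = 7072
Adjusted estimate = 22,006 / 1,140 = 19.3035 → 19.3%.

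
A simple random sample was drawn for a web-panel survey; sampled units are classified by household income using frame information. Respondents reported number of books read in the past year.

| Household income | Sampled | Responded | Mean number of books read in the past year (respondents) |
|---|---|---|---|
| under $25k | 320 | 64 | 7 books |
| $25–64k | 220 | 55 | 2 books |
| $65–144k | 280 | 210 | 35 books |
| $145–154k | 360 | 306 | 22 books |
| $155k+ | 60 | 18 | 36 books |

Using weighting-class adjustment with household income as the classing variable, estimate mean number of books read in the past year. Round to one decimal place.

18.2

Response rates by class: under $25k 64/320 = 20%, $25–64k 55/220 = 25%, $65–144k 210/280 = 75%, $145–154k 306/360 = 85%, $155k+ 18/60 = 30%.
Weighting each respondent by the inverse class response rate inflates each class back to its sampled size, so the class weight is n_sampled:
  under $25k: 320 × 7 = 2240
  $25–64k: 220 × 2 = 440
  $65–144k: 280 × 35 = 9800
  $145–154k: 360 × 22 = 7920
  $155k+: 60 × 36 = 2160
Adjusted estimate = 22,560 / 1,240 = 18.1935 → 18.2.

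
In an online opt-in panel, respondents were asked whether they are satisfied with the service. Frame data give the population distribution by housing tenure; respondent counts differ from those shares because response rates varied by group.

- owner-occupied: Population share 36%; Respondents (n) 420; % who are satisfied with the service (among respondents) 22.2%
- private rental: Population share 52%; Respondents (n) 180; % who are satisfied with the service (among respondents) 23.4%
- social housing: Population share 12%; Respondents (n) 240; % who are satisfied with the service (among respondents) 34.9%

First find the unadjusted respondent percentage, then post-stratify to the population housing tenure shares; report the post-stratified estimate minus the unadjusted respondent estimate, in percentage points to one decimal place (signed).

Without adjustment, the pooled respondent share is:
  (420/840)×22.2 + (180/840)×23.4 + (240/840)×34.9 = 26.0857%
Reweighting by population housing tenure shares:
  0.36×22.2 + 0.52×23.4 + 0.12×34.9 = 24.348%
Difference = 24.348 − 26.0857 = -1.7377 pp.

-1.7 percentage points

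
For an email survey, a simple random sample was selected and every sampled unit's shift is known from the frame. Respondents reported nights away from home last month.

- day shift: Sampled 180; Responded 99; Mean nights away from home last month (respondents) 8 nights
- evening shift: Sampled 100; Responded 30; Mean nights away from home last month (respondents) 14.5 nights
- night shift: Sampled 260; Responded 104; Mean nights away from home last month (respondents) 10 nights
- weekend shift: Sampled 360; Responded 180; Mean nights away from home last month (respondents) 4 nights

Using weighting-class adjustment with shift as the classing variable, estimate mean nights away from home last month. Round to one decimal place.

Response rates by class: day shift 99/180 = 55%, evening shift 30/100 = 30%, night shift 104/260 = 40%, weekend shift 180/360 = 50%.
Weighting each respondent by the inverse class response rate inflates each class back to its sampled size, so the class weight is n_sampled:
  day shift: 180 × 8 = 1440
  evening shift: 100 × 14.5 = 1450
  night shift: 260 × 10 = 2600
  weekend shift: 360 × 4 = 1440
Adjusted estimate = 6930 / 900 = 7.7 → 7.7.

7.7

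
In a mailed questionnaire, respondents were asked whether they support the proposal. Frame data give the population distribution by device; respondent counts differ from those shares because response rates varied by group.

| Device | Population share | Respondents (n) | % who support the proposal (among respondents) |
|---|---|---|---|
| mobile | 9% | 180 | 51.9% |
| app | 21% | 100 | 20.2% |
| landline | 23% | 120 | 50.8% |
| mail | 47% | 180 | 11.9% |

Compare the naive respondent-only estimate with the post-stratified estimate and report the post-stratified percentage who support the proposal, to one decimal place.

Without adjustment, the pooled respondent share is:
  (180/580)×51.9 + (100/580)×20.2 + (120/580)×50.8 + (180/580)×11.9 = 33.7931%
Post-stratified estimate weights by population shares:
  0.09×51.9 + 0.21×20.2 + 0.23×50.8 + 0.47×11.9 = 26.19%

26.2%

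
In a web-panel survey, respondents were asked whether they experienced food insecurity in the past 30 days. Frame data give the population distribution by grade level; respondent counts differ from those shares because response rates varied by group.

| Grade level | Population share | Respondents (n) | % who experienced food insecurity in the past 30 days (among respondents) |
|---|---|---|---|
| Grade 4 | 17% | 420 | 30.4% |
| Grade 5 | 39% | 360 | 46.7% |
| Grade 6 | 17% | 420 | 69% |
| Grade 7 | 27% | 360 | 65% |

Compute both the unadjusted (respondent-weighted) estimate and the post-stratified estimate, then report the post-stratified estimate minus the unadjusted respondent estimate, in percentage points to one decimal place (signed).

Unadjusted (pooled respondent) estimate weights by respondent counts:
  (420/1560)×30.4 + (360/1560)×46.7 + (420/1560)×69 + (360/1560)×65 = 52.5385%
Post-stratifying to population shares instead:
  0.17×30.4 + 0.39×46.7 + 0.17×69 + 0.27×65 = 52.661%
Difference = 52.661 − 52.5385 = 0.1225 pp.

+0.1 percentage points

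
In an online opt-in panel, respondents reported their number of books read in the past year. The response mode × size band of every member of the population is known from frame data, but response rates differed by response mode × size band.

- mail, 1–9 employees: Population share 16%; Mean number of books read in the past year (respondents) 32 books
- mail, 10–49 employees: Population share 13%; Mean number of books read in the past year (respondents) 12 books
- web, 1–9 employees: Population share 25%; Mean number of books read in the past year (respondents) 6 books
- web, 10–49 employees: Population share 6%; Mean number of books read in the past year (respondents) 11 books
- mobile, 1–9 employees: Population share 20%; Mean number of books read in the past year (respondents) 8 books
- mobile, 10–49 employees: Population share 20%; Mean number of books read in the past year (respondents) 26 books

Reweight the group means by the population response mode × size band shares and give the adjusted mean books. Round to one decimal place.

Reweight to the known response mode × size band distribution:
  mail, 1–9 employees: 0.16 × 32 = 5.12
  mail, 10–49 employees: 0.13 × 12 = 1.56
  web, 1–9 employees: 0.25 × 6 = 1.5
  web, 10–49 employees: 0.06 × 11 = 0.66
  mobile, 1–9 employees: 0.2 × 8 = 1.6
  mobile, 10–49 employees: 0.2 × 26 = 5.2
Post-stratified estimate = 15.64 → 15.6.

15.6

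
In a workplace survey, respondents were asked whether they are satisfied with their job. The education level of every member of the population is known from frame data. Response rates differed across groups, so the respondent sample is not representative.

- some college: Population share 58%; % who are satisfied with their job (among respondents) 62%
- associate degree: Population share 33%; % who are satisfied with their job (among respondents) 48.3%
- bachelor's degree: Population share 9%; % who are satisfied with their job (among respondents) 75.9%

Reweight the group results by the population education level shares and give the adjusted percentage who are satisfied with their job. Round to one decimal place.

58.7%

Reweight to the known education level distribution:
  some college: 0.58 × 62 = 35.96
  associate degree: 0.33 × 48.3 = 15.939
  bachelor's degree: 0.09 × 75.9 = 6.831
Post-stratified estimate = 58.73 → 58.7%.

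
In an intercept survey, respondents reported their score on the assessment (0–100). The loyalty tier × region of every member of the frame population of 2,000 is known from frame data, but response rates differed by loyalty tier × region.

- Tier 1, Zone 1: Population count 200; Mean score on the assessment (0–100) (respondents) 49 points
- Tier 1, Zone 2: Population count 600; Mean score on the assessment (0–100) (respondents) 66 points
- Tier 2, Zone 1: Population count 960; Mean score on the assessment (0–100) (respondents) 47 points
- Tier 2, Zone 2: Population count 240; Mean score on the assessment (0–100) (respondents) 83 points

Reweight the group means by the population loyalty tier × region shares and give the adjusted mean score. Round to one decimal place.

Reweight to the known loyalty tier × region distribution:
  Tier 1, Zone 1: (200/2,000) × 49 = 4.9
  Tier 1, Zone 2: (600/2,000) × 66 = 19.8
  Tier 2, Zone 1: (960/2,000) × 47 = 22.56
  Tier 2, Zone 2: (240/2,000) × 83 = 9.96
Post-stratified estimate = 57.22 → 57.2.

57.2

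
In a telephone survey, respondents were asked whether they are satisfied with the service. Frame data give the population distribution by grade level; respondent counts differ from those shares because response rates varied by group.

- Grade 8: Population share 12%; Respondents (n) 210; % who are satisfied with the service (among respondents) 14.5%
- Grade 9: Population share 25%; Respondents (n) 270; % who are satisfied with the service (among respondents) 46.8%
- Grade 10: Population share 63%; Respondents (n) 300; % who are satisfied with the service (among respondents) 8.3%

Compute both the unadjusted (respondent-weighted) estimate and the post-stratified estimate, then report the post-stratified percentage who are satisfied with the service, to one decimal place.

Naive respondent-only estimate (weights = respondent counts):
  (210/780)×14.5 + (270/780)×46.8 + (300/780)×8.3 = 23.2962%
Post-stratifying to population shares instead:
  0.12×14.5 + 0.25×46.8 + 0.63×8.3 = 18.669%

18.7%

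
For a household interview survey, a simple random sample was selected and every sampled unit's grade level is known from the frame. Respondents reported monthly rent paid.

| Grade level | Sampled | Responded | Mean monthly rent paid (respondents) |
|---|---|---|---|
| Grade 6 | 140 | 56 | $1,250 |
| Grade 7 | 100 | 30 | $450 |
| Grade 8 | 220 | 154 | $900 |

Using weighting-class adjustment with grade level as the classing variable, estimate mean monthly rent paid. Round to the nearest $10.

$910

Response rates by class: Grade 6 56/140 = 40%, Grade 7 30/100 = 30%, Grade 8 154/220 = 70%.
Weighting each respondent by the inverse class response rate inflates each class back to its sampled size, so the class weight is n_sampled:
  Grade 6: 140 × 1250 = 175,000
  Grade 7: 100 × 450 = 45,000
  Grade 8: 220 × 900 = 198,000
Adjusted estimate = 418,000 / 460 = 908.696 → $910.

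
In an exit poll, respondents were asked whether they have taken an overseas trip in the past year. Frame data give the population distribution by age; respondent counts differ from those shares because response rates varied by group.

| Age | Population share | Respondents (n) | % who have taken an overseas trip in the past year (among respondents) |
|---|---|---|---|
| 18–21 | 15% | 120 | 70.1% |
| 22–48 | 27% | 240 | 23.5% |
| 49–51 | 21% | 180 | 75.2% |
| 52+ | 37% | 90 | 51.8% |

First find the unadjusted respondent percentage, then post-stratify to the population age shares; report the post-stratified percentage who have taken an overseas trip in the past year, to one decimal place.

51.8%

Naive respondent-only estimate (weights = respondent counts):
  (120/630)×70.1 + (240/630)×23.5 + (180/630)×75.2 + (90/630)×51.8 = 51.1905%
Reweighting by population age shares:
  0.15×70.1 + 0.27×23.5 + 0.21×75.2 + 0.37×51.8 = 51.818%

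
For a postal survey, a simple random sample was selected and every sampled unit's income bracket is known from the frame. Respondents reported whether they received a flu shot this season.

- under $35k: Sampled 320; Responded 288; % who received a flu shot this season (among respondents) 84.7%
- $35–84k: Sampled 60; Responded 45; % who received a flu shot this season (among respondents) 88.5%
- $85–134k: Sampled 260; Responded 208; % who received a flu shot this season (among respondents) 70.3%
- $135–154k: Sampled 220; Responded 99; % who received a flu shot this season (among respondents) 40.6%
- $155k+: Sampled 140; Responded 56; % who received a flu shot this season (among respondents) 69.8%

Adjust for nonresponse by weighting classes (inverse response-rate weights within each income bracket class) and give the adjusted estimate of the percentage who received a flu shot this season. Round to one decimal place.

Response rates by class: under $35k 288/320 = 90%, $35–84k 45/60 = 75%, $85–134k 208/260 = 80%, $135–154k 99/220 = 45%, $155k+ 56/140 = 40%.
Inverse-response-rate weighting restores each class to its sampled count, so class totals weight by n_sampled:
  under $35k: 320 × 84.7 = 27,104
  $35–84k: 60 × 88.5 = 5310
  $85–134k: 260 × 70.3 = 18,278
  $135–154k: 220 × 40.6 = 8932
  $155k+: 140 × 69.8 = 9772
Adjusted estimate = 69,396 / 1,000 = 69.396 → 69.4%.

69.4%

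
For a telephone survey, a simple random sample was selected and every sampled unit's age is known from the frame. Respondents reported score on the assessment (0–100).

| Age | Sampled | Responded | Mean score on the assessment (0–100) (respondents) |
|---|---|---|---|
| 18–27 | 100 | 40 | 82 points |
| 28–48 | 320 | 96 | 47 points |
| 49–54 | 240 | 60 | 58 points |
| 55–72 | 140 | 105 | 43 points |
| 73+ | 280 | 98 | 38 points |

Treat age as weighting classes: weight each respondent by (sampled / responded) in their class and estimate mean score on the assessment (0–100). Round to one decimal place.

Class response rates: 18–27 40/100 = 40%, 28–48 96/320 = 30%, 49–54 60/240 = 25%, 55–72 105/140 = 75%, 73+ 98/280 = 35%.
Inverse-response-rate weighting restores each class to its sampled count, so class totals weight by n_sampled:
  18–27: 100 × 82 = 8200
  28–48: 320 × 47 = 15,040
  49–54: 240 × 58 = 13,920
  55–72: 140 × 43 = 6020
  73+: 280 × 38 = 10,640
Adjusted estimate = 53,820 / 1,080 = 49.8333 → 49.8.

49.8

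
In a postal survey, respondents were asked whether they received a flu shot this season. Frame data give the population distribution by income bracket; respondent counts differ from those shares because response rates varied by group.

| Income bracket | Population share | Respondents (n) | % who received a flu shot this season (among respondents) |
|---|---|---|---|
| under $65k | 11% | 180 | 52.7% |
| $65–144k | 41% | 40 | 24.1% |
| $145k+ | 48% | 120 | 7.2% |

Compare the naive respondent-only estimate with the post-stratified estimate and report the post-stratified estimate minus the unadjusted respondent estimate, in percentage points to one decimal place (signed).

Naive respondent-only estimate (weights = respondent counts):
  (180/340)×52.7 + (40/340)×24.1 + (120/340)×7.2 = 33.2765%
Reweighting by population income bracket shares:
  0.11×52.7 + 0.41×24.1 + 0.48×7.2 = 19.134%
Difference = 19.134 − 33.2765 = -14.1425 pp.

-14.1 percentage points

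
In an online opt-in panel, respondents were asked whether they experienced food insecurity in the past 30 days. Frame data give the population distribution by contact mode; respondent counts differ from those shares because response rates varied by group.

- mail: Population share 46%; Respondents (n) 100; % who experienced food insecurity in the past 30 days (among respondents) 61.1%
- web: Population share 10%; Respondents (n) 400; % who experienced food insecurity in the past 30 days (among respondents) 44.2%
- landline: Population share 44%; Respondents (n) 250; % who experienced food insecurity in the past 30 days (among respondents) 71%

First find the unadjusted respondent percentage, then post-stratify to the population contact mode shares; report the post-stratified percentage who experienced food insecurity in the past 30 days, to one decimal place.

63.8%

Naive respondent-only estimate (weights = respondent counts):
  (100/750)×61.1 + (400/750)×44.2 + (250/750)×71 = 55.3867%
Reweighting by population contact mode shares:
  0.46×61.1 + 0.1×44.2 + 0.44×71 = 63.766%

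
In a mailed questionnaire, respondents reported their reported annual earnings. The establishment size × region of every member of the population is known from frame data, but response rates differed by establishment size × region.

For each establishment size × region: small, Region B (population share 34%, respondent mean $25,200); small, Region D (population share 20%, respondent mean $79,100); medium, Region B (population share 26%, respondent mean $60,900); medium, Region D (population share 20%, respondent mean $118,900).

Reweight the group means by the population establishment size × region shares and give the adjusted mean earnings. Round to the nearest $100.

$64,000

Reweight to the known establishment size × region distribution:
  small, Region B: 0.34 × 25,200 = 8568
  small, Region D: 0.2 × 79,100 = 15,820
  medium, Region B: 0.26 × 60,900 = 15,834
  medium, Region D: 0.2 × 118,900 = 23,780
Post-stratified estimate = 64,002 → $64,000.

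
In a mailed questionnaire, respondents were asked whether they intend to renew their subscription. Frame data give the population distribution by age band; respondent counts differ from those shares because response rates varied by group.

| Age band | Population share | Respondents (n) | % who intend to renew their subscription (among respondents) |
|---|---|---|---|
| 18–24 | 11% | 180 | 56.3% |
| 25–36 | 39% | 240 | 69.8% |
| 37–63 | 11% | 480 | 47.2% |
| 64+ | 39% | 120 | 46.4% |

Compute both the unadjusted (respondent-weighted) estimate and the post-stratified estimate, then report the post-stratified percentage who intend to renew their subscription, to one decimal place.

56.7%

Unadjusted (pooled respondent) estimate weights by respondent counts:
  (180/1020)×56.3 + (240/1020)×69.8 + (480/1020)×47.2 + (120/1020)×46.4 = 54.0294%
Post-stratifying to population shares instead:
  0.11×56.3 + 0.39×69.8 + 0.11×47.2 + 0.39×46.4 = 56.703%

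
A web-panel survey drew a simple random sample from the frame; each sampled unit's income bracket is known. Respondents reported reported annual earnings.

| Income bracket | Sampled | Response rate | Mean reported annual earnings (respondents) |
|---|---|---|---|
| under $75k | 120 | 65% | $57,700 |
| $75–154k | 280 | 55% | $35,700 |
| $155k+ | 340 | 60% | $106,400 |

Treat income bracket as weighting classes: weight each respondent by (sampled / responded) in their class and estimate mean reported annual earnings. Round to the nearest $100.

With weight = n_sampled/n_responded per class, the weighted class total is n_sampled:
  under $75k: 120 × 57,700 = 6,924,000
  $75–154k: 280 × 35,700 = 9,996,000
  $155k+: 340 × 106,400 = 36,176,000
Adjusted estimate = 53,096,000 / 740 = 71751.4 → $71,800.

$71,800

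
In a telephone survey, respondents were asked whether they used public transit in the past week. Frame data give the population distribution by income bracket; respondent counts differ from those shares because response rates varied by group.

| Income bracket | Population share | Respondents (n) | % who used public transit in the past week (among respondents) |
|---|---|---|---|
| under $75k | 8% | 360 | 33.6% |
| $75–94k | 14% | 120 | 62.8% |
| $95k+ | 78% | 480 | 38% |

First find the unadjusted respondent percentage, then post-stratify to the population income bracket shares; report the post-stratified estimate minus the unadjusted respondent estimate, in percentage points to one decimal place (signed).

+1.7 percentage points

Naive respondent-only estimate (weights = respondent counts):
  (360/960)×33.6 + (120/960)×62.8 + (480/960)×38 = 39.45%
Post-stratifying to population shares instead:
  0.08×33.6 + 0.14×62.8 + 0.78×38 = 41.12%
Difference = 41.12 − 39.45 = 1.67 pp.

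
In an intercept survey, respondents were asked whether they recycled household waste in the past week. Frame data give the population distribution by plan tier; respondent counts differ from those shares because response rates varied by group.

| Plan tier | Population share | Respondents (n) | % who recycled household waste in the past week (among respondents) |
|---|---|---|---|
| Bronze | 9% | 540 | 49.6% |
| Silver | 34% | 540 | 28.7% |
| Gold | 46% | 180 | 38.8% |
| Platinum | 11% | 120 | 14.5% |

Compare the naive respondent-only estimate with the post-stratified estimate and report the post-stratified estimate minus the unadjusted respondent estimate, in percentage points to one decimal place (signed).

-3.3 percentage points

Without adjustment, the pooled respondent share is:
  (540/1380)×49.6 + (540/1380)×28.7 + (180/1380)×38.8 + (120/1380)×14.5 = 36.9609%
Reweighting by population plan tier shares:
  0.09×49.6 + 0.34×28.7 + 0.46×38.8 + 0.11×14.5 = 33.665%
Difference = 33.665 − 36.9609 = -3.2959 pp.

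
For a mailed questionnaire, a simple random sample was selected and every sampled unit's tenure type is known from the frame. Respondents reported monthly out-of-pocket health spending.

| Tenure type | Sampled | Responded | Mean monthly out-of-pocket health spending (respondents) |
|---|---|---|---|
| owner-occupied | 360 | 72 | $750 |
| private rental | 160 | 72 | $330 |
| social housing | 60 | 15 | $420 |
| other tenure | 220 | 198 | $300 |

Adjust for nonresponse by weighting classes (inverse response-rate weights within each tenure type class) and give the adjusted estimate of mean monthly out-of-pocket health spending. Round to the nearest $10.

$520

Response rates by class: owner-occupied 72/360 = 20%, private rental 72/160 = 45%, social housing 15/60 = 25%, other tenure 198/220 = 90%.
Each respondent's weight = sampled/responded in their class; summing within a class gives n_sampled, so:
  owner-occupied: 360 × 750 = 270,000
  private rental: 160 × 330 = 52,800
  social housing: 60 × 420 = 25,200
  other tenure: 220 × 300 = 66,000
Adjusted estimate = 414,000 / 800 = 517.5 → $520.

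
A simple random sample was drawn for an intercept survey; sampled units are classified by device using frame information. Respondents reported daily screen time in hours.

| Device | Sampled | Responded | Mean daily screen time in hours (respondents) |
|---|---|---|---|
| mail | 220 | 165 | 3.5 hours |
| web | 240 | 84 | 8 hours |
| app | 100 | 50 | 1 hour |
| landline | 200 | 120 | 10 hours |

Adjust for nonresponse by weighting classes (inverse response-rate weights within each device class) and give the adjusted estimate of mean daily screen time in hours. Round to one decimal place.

Class response rates: mail 165/220 = 75%, web 84/240 = 35%, app 50/100 = 50%, landline 120/200 = 60%.
Each respondent's weight = sampled/responded in their class; summing within a class gives n_sampled, so:
  mail: 220 × 3.5 = 770
  web: 240 × 8 = 1920
  app: 100 × 1 = 100
  landline: 200 × 10 = 2000
Adjusted estimate = 4790 / 760 = 6.30263 → 6.3.

6.3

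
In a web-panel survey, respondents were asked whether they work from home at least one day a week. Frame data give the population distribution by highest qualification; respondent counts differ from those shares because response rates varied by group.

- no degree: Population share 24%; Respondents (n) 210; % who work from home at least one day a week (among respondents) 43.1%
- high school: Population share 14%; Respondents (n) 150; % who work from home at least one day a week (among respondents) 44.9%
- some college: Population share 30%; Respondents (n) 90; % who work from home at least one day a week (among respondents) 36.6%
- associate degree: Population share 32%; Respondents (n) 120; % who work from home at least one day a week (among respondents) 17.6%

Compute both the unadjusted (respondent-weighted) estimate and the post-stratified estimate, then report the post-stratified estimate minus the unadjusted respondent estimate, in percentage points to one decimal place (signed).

-3.9 percentage points

Unadjusted (pooled respondent) estimate weights by respondent counts:
  (210/570)×43.1 + (150/570)×44.9 + (90/570)×36.6 + (120/570)×17.6 = 37.1789%
Post-stratifying to population shares instead:
  0.24×43.1 + 0.14×44.9 + 0.3×36.6 + 0.32×17.6 = 33.242%
Difference = 33.242 − 37.1789 = -3.9369 pp.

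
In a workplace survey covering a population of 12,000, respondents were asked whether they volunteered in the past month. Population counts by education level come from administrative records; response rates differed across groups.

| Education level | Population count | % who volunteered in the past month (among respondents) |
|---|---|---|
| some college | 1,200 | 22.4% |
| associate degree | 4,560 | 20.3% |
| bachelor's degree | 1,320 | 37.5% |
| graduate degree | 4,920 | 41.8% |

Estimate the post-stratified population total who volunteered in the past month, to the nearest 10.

Estimated count per cell = population count × respondent percentage:
  some college: 1,200 × 22.4% = 268.8
  associate degree: 4,560 × 20.3% = 925.68
  bachelor's degree: 1,320 × 37.5% = 495
  graduate degree: 4,920 × 41.8% = 2056.56
Estimated total = 3746.04 → 3,750.

3,750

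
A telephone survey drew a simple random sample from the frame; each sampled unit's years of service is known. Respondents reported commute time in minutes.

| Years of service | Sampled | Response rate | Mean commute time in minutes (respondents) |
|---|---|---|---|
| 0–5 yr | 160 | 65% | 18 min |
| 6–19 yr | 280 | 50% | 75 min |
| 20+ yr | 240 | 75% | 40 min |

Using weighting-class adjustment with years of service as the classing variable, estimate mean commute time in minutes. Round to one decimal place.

49.2

Inverse-response-rate weighting restores each class to its sampled count, so class totals weight by n_sampled:
  0–5 yr: 160 × 18 = 2880
  6–19 yr: 280 × 75 = 21,000
  20+ yr: 240 × 40 = 9600
Adjusted estimate = 33,480 / 680 = 49.2353 → 49.2.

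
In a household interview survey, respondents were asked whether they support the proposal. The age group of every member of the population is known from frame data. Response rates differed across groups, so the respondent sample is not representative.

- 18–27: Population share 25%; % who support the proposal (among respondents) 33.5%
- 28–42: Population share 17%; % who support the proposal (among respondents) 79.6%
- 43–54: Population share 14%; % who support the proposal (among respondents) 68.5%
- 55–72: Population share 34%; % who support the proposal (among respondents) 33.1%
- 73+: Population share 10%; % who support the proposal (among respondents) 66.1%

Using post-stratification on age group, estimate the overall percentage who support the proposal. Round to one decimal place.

Weight each group's respondent value by its population share:
  18–27: 0.25 × 33.5 = 8.375
  28–42: 0.17 × 79.6 = 13.532
  43–54: 0.14 × 68.5 = 9.59
  55–72: 0.34 × 33.1 = 11.254
  73+: 0.1 × 66.1 = 6.61
Post-stratified estimate = 49.361 → 49.4%.

49.4%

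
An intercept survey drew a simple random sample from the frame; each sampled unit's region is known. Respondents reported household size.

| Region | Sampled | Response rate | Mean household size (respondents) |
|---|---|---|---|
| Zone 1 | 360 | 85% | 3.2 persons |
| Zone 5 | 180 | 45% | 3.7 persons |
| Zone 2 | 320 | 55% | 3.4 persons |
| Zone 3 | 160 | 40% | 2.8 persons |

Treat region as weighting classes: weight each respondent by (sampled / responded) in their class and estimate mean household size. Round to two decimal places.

With weight = n_sampled/n_responded per class, the weighted class total is n_sampled:
  Zone 1: 360 × 3.2 = 1152
  Zone 5: 180 × 3.7 = 666
  Zone 2: 320 × 3.4 = 1088
  Zone 3: 160 × 2.8 = 448
Adjusted estimate = 3354 / 1,020 = 3.28823 → 3.29.

3.29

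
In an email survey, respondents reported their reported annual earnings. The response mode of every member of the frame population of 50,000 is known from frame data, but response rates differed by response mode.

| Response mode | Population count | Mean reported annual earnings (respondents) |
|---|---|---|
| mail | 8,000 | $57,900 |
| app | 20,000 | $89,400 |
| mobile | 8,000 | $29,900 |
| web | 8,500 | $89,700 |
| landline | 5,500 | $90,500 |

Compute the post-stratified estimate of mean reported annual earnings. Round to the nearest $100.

$75,000

Each cell contributes population-share × respondent value:
  mail: (8,000/50,000) × 57,900 = 9264
  app: (20,000/50,000) × 89,400 = 35,760
  mobile: (8,000/50,000) × 29,900 = 4784
  web: (8,500/50,000) × 89,700 = 15,249
  landline: (5,500/50,000) × 90,500 = 9955
Post-stratified estimate = 75,012 → $75,000.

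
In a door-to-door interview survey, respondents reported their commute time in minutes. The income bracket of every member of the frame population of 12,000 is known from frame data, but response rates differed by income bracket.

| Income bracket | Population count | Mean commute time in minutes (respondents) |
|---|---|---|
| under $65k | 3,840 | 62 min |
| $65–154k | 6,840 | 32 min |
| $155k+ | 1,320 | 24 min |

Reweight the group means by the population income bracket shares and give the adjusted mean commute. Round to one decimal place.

40.7

Each cell contributes population-share × respondent value:
  under $65k: (3,840/12,000) × 62 = 19.84
  $65–154k: (6,840/12,000) × 32 = 18.24
  $155k+: (1,320/12,000) × 24 = 2.64
Post-stratified estimate = 40.72 → 40.7.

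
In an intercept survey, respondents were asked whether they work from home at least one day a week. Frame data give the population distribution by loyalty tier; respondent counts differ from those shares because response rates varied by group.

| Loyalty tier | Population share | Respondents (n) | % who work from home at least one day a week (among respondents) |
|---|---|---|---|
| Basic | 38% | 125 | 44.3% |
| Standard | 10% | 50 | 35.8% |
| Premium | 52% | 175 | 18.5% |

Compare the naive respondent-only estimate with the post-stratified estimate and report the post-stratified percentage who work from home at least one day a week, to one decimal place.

Without adjustment, the pooled respondent share is:
  (125/350)×44.3 + (50/350)×35.8 + (175/350)×18.5 = 30.1857%
Reweighting by population loyalty tier shares:
  0.38×44.3 + 0.1×35.8 + 0.52×18.5 = 30.034%

30.0%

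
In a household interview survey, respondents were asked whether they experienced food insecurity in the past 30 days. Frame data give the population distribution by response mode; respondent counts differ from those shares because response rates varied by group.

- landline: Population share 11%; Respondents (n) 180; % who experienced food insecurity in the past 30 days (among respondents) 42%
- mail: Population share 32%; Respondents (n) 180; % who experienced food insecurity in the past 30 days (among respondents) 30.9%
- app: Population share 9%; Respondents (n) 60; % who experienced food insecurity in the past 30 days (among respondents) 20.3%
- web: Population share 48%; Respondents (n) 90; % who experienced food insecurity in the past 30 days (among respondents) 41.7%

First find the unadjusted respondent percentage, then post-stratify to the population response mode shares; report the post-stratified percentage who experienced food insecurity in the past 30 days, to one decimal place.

36.4%

Without adjustment, the pooled respondent share is:
  (180/510)×42 + (180/510)×30.9 + (60/510)×20.3 + (90/510)×41.7 = 35.4765%
Post-stratified estimate weights by population shares:
  0.11×42 + 0.32×30.9 + 0.09×20.3 + 0.48×41.7 = 36.351%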